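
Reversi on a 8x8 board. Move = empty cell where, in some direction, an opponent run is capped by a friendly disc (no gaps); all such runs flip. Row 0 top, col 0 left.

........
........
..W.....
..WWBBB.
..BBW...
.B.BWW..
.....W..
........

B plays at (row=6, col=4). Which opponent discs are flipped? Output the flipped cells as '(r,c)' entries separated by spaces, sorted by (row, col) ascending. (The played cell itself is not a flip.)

Dir NW: first cell 'B' (not opp) -> no flip
Dir N: opp run (5,4) (4,4) capped by B -> flip
Dir NE: opp run (5,5), next='.' -> no flip
Dir W: first cell '.' (not opp) -> no flip
Dir E: opp run (6,5), next='.' -> no flip
Dir SW: first cell '.' (not opp) -> no flip
Dir S: first cell '.' (not opp) -> no flip
Dir SE: first cell '.' (not opp) -> no flip

Answer: (4,4) (5,4)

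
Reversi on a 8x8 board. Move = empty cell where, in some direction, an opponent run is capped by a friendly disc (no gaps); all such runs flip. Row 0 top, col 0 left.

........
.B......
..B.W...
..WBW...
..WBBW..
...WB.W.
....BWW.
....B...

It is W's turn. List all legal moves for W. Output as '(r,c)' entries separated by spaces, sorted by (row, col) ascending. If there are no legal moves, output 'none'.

Answer: (1,2) (2,3) (3,5) (5,2) (5,5) (6,3) (7,5)

Derivation:
(0,0): no bracket -> illegal
(0,1): no bracket -> illegal
(0,2): no bracket -> illegal
(1,0): no bracket -> illegal
(1,2): flips 1 -> legal
(1,3): no bracket -> illegal
(2,0): no bracket -> illegal
(2,1): no bracket -> illegal
(2,3): flips 2 -> legal
(3,1): no bracket -> illegal
(3,5): flips 1 -> legal
(5,2): flips 1 -> legal
(5,5): flips 1 -> legal
(6,3): flips 2 -> legal
(7,3): no bracket -> illegal
(7,5): flips 1 -> legal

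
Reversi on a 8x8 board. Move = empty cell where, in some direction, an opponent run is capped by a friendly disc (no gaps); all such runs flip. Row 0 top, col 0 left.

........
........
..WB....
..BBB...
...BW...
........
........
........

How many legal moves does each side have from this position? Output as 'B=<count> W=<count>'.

Answer: B=6 W=2

Derivation:
-- B to move --
(1,1): flips 1 -> legal
(1,2): flips 1 -> legal
(1,3): no bracket -> illegal
(2,1): flips 1 -> legal
(3,1): no bracket -> illegal
(3,5): no bracket -> illegal
(4,5): flips 1 -> legal
(5,3): no bracket -> illegal
(5,4): flips 1 -> legal
(5,5): flips 1 -> legal
B mobility = 6
-- W to move --
(1,2): no bracket -> illegal
(1,3): no bracket -> illegal
(1,4): no bracket -> illegal
(2,1): no bracket -> illegal
(2,4): flips 2 -> legal
(2,5): no bracket -> illegal
(3,1): no bracket -> illegal
(3,5): no bracket -> illegal
(4,1): no bracket -> illegal
(4,2): flips 2 -> legal
(4,5): no bracket -> illegal
(5,2): no bracket -> illegal
(5,3): no bracket -> illegal
(5,4): no bracket -> illegal
W mobility = 2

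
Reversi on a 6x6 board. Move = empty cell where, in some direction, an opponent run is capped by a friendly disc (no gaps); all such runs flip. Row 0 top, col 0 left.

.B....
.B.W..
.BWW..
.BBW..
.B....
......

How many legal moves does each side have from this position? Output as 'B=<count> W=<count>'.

Answer: B=6 W=6

Derivation:
-- B to move --
(0,2): no bracket -> illegal
(0,3): no bracket -> illegal
(0,4): flips 2 -> legal
(1,2): flips 1 -> legal
(1,4): flips 1 -> legal
(2,4): flips 2 -> legal
(3,4): flips 1 -> legal
(4,2): no bracket -> illegal
(4,3): no bracket -> illegal
(4,4): flips 2 -> legal
B mobility = 6
-- W to move --
(0,0): flips 1 -> legal
(0,2): no bracket -> illegal
(1,0): no bracket -> illegal
(1,2): no bracket -> illegal
(2,0): flips 1 -> legal
(3,0): flips 2 -> legal
(4,0): flips 1 -> legal
(4,2): flips 1 -> legal
(4,3): no bracket -> illegal
(5,0): flips 2 -> legal
(5,1): no bracket -> illegal
(5,2): no bracket -> illegal
W mobility = 6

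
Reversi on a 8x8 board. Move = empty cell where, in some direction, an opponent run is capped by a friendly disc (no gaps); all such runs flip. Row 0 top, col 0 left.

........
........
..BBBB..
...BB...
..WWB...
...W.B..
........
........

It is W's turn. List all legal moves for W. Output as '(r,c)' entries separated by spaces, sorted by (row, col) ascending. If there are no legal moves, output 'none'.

(1,1): no bracket -> illegal
(1,2): no bracket -> illegal
(1,3): flips 2 -> legal
(1,4): no bracket -> illegal
(1,5): flips 2 -> legal
(1,6): flips 2 -> legal
(2,1): no bracket -> illegal
(2,6): no bracket -> illegal
(3,1): no bracket -> illegal
(3,2): no bracket -> illegal
(3,5): flips 1 -> legal
(3,6): no bracket -> illegal
(4,5): flips 1 -> legal
(4,6): no bracket -> illegal
(5,4): no bracket -> illegal
(5,6): no bracket -> illegal
(6,4): no bracket -> illegal
(6,5): no bracket -> illegal
(6,6): no bracket -> illegal

Answer: (1,3) (1,5) (1,6) (3,5) (4,5)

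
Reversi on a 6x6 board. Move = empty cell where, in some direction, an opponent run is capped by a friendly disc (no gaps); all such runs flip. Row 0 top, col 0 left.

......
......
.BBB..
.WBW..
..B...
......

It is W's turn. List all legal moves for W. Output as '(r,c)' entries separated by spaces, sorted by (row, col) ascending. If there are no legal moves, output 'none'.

Answer: (1,1) (1,3) (5,1) (5,3)

Derivation:
(1,0): no bracket -> illegal
(1,1): flips 2 -> legal
(1,2): no bracket -> illegal
(1,3): flips 2 -> legal
(1,4): no bracket -> illegal
(2,0): no bracket -> illegal
(2,4): no bracket -> illegal
(3,0): no bracket -> illegal
(3,4): no bracket -> illegal
(4,1): no bracket -> illegal
(4,3): no bracket -> illegal
(5,1): flips 1 -> legal
(5,2): no bracket -> illegal
(5,3): flips 1 -> legal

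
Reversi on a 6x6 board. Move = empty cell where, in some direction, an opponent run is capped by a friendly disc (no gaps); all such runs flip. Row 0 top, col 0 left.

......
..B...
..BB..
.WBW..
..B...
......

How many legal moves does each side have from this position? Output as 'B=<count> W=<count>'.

Answer: B=7 W=4

Derivation:
-- B to move --
(2,0): flips 1 -> legal
(2,1): no bracket -> illegal
(2,4): flips 1 -> legal
(3,0): flips 1 -> legal
(3,4): flips 1 -> legal
(4,0): flips 1 -> legal
(4,1): no bracket -> illegal
(4,3): flips 1 -> legal
(4,4): flips 1 -> legal
B mobility = 7
-- W to move --
(0,1): no bracket -> illegal
(0,2): no bracket -> illegal
(0,3): no bracket -> illegal
(1,1): flips 1 -> legal
(1,3): flips 2 -> legal
(1,4): no bracket -> illegal
(2,1): no bracket -> illegal
(2,4): no bracket -> illegal
(3,4): no bracket -> illegal
(4,1): no bracket -> illegal
(4,3): no bracket -> illegal
(5,1): flips 1 -> legal
(5,2): no bracket -> illegal
(5,3): flips 1 -> legal
W mobility = 4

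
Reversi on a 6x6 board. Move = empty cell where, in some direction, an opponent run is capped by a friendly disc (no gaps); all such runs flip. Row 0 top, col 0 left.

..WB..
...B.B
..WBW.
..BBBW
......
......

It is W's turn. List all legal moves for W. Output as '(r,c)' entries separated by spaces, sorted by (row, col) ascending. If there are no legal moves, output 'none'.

(0,4): flips 2 -> legal
(0,5): no bracket -> illegal
(1,2): no bracket -> illegal
(1,4): no bracket -> illegal
(2,1): no bracket -> illegal
(2,5): no bracket -> illegal
(3,1): flips 3 -> legal
(4,1): no bracket -> illegal
(4,2): flips 2 -> legal
(4,3): no bracket -> illegal
(4,4): flips 2 -> legal
(4,5): no bracket -> illegal

Answer: (0,4) (3,1) (4,2) (4,4)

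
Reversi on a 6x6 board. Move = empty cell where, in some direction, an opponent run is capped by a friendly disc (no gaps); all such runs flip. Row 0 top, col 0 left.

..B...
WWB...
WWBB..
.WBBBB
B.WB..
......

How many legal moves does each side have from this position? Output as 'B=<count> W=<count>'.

Answer: B=5 W=5

Derivation:
-- B to move --
(0,0): flips 1 -> legal
(0,1): no bracket -> illegal
(3,0): flips 2 -> legal
(4,1): flips 1 -> legal
(5,1): flips 1 -> legal
(5,2): flips 1 -> legal
(5,3): no bracket -> illegal
B mobility = 5
-- W to move --
(0,1): no bracket -> illegal
(0,3): flips 1 -> legal
(1,3): flips 2 -> legal
(1,4): no bracket -> illegal
(2,4): flips 3 -> legal
(2,5): no bracket -> illegal
(3,0): no bracket -> illegal
(4,1): no bracket -> illegal
(4,4): flips 3 -> legal
(4,5): no bracket -> illegal
(5,0): no bracket -> illegal
(5,1): no bracket -> illegal
(5,2): no bracket -> illegal
(5,3): no bracket -> illegal
(5,4): flips 2 -> legal
W mobility = 5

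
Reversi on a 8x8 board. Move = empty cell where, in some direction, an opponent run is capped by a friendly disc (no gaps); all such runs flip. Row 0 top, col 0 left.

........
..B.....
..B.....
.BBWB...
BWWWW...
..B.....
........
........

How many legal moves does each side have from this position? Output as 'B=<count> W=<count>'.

-- B to move --
(2,3): no bracket -> illegal
(2,4): no bracket -> illegal
(3,0): flips 1 -> legal
(3,5): no bracket -> illegal
(4,5): flips 4 -> legal
(5,0): flips 1 -> legal
(5,1): flips 1 -> legal
(5,3): flips 1 -> legal
(5,4): flips 2 -> legal
(5,5): flips 2 -> legal
B mobility = 7
-- W to move --
(0,1): no bracket -> illegal
(0,2): flips 3 -> legal
(0,3): no bracket -> illegal
(1,1): flips 1 -> legal
(1,3): no bracket -> illegal
(2,0): flips 1 -> legal
(2,1): flips 2 -> legal
(2,3): flips 1 -> legal
(2,4): flips 1 -> legal
(2,5): flips 1 -> legal
(3,0): flips 2 -> legal
(3,5): flips 1 -> legal
(4,5): no bracket -> illegal
(5,0): no bracket -> illegal
(5,1): no bracket -> illegal
(5,3): no bracket -> illegal
(6,1): flips 1 -> legal
(6,2): flips 1 -> legal
(6,3): flips 1 -> legal
W mobility = 12

Answer: B=7 W=12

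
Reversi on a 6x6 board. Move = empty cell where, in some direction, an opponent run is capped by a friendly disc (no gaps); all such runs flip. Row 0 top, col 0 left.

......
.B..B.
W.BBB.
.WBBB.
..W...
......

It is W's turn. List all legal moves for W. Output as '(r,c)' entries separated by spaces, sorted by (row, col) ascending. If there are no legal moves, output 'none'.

(0,0): no bracket -> illegal
(0,1): no bracket -> illegal
(0,2): flips 1 -> legal
(0,3): no bracket -> illegal
(0,4): no bracket -> illegal
(0,5): no bracket -> illegal
(1,0): no bracket -> illegal
(1,2): flips 2 -> legal
(1,3): flips 1 -> legal
(1,5): flips 2 -> legal
(2,1): no bracket -> illegal
(2,5): no bracket -> illegal
(3,5): flips 3 -> legal
(4,1): no bracket -> illegal
(4,3): no bracket -> illegal
(4,4): no bracket -> illegal
(4,5): no bracket -> illegal

Answer: (0,2) (1,2) (1,3) (1,5) (3,5)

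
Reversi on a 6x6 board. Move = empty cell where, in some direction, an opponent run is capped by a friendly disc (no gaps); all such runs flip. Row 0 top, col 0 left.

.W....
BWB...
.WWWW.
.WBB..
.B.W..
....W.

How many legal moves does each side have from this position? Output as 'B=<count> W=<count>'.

-- B to move --
(0,0): flips 2 -> legal
(0,2): no bracket -> illegal
(1,3): flips 1 -> legal
(1,4): flips 1 -> legal
(1,5): flips 1 -> legal
(2,0): no bracket -> illegal
(2,5): no bracket -> illegal
(3,0): flips 2 -> legal
(3,4): flips 1 -> legal
(3,5): no bracket -> illegal
(4,0): no bracket -> illegal
(4,2): no bracket -> illegal
(4,4): no bracket -> illegal
(4,5): no bracket -> illegal
(5,2): no bracket -> illegal
(5,3): flips 1 -> legal
(5,5): no bracket -> illegal
B mobility = 7
-- W to move --
(0,0): no bracket -> illegal
(0,2): flips 1 -> legal
(0,3): flips 1 -> legal
(1,3): flips 1 -> legal
(2,0): no bracket -> illegal
(3,0): no bracket -> illegal
(3,4): flips 2 -> legal
(4,0): no bracket -> illegal
(4,2): flips 2 -> legal
(4,4): flips 1 -> legal
(5,0): flips 2 -> legal
(5,1): flips 1 -> legal
(5,2): no bracket -> illegal
W mobility = 8

Answer: B=7 W=8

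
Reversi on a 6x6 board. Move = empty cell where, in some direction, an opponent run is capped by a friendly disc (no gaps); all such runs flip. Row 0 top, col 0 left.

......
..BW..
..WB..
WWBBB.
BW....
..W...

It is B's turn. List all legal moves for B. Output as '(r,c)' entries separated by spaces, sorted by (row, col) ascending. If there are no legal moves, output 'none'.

(0,2): no bracket -> illegal
(0,3): flips 1 -> legal
(0,4): flips 3 -> legal
(1,1): flips 1 -> legal
(1,4): flips 1 -> legal
(2,0): flips 1 -> legal
(2,1): flips 1 -> legal
(2,4): no bracket -> illegal
(4,2): flips 1 -> legal
(4,3): no bracket -> illegal
(5,0): flips 1 -> legal
(5,1): no bracket -> illegal
(5,3): no bracket -> illegal

Answer: (0,3) (0,4) (1,1) (1,4) (2,0) (2,1) (4,2) (5,0)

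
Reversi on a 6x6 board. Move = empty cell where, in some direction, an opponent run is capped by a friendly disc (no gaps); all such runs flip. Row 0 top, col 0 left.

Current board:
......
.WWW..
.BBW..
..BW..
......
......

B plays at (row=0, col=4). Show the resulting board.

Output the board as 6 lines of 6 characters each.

Answer: ....B.
.WWB..
.BBW..
..BW..
......
......

Derivation:
Place B at (0,4); scan 8 dirs for brackets.
Dir NW: edge -> no flip
Dir N: edge -> no flip
Dir NE: edge -> no flip
Dir W: first cell '.' (not opp) -> no flip
Dir E: first cell '.' (not opp) -> no flip
Dir SW: opp run (1,3) capped by B -> flip
Dir S: first cell '.' (not opp) -> no flip
Dir SE: first cell '.' (not opp) -> no flip
All flips: (1,3)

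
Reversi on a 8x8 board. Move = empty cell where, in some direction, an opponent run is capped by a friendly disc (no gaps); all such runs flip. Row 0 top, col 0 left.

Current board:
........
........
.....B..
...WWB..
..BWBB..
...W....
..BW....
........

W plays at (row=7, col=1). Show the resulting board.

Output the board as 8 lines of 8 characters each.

Answer: ........
........
.....B..
...WWB..
..BWBB..
...W....
..WW....
.W......

Derivation:
Place W at (7,1); scan 8 dirs for brackets.
Dir NW: first cell '.' (not opp) -> no flip
Dir N: first cell '.' (not opp) -> no flip
Dir NE: opp run (6,2) capped by W -> flip
Dir W: first cell '.' (not opp) -> no flip
Dir E: first cell '.' (not opp) -> no flip
Dir SW: edge -> no flip
Dir S: edge -> no flip
Dir SE: edge -> no flip
All flips: (6,2)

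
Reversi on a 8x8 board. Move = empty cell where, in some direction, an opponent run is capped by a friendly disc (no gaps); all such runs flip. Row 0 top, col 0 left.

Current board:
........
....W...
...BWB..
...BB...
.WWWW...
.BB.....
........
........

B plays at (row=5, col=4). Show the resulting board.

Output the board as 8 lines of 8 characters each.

Answer: ........
....W...
...BWB..
...BB...
.WWWB...
.BB.B...
........
........

Derivation:
Place B at (5,4); scan 8 dirs for brackets.
Dir NW: opp run (4,3), next='.' -> no flip
Dir N: opp run (4,4) capped by B -> flip
Dir NE: first cell '.' (not opp) -> no flip
Dir W: first cell '.' (not opp) -> no flip
Dir E: first cell '.' (not opp) -> no flip
Dir SW: first cell '.' (not opp) -> no flip
Dir S: first cell '.' (not opp) -> no flip
Dir SE: first cell '.' (not opp) -> no flip
All flips: (4,4)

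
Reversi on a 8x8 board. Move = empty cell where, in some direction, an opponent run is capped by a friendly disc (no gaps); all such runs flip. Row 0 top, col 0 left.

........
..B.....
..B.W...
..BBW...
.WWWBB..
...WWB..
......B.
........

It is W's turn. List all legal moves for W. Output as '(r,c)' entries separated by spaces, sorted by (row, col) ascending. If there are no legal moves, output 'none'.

Answer: (0,2) (2,1) (2,3) (3,1) (3,5) (3,6) (4,6) (5,6)

Derivation:
(0,1): no bracket -> illegal
(0,2): flips 3 -> legal
(0,3): no bracket -> illegal
(1,1): no bracket -> illegal
(1,3): no bracket -> illegal
(2,1): flips 1 -> legal
(2,3): flips 2 -> legal
(3,1): flips 2 -> legal
(3,5): flips 1 -> legal
(3,6): flips 1 -> legal
(4,6): flips 2 -> legal
(5,6): flips 2 -> legal
(5,7): no bracket -> illegal
(6,4): no bracket -> illegal
(6,5): no bracket -> illegal
(6,7): no bracket -> illegal
(7,5): no bracket -> illegal
(7,6): no bracket -> illegal
(7,7): no bracket -> illegal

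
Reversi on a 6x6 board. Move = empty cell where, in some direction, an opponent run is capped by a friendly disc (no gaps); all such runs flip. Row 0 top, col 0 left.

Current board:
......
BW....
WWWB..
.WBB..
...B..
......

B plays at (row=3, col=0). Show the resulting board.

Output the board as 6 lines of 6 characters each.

Answer: ......
BW....
BWWB..
BBBB..
...B..
......

Derivation:
Place B at (3,0); scan 8 dirs for brackets.
Dir NW: edge -> no flip
Dir N: opp run (2,0) capped by B -> flip
Dir NE: opp run (2,1), next='.' -> no flip
Dir W: edge -> no flip
Dir E: opp run (3,1) capped by B -> flip
Dir SW: edge -> no flip
Dir S: first cell '.' (not opp) -> no flip
Dir SE: first cell '.' (not opp) -> no flip
All flips: (2,0) (3,1)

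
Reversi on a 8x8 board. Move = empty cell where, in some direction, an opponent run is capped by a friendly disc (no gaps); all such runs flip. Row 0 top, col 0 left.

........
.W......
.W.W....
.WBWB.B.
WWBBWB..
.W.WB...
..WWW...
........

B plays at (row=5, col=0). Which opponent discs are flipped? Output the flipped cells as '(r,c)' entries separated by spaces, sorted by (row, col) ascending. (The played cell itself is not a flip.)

Answer: (4,1)

Derivation:
Dir NW: edge -> no flip
Dir N: opp run (4,0), next='.' -> no flip
Dir NE: opp run (4,1) capped by B -> flip
Dir W: edge -> no flip
Dir E: opp run (5,1), next='.' -> no flip
Dir SW: edge -> no flip
Dir S: first cell '.' (not opp) -> no flip
Dir SE: first cell '.' (not opp) -> no flip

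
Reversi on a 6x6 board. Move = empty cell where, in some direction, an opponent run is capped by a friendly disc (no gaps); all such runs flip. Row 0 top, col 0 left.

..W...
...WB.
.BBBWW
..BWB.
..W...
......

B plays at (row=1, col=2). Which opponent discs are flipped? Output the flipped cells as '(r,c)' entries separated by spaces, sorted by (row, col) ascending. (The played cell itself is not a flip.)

Dir NW: first cell '.' (not opp) -> no flip
Dir N: opp run (0,2), next=edge -> no flip
Dir NE: first cell '.' (not opp) -> no flip
Dir W: first cell '.' (not opp) -> no flip
Dir E: opp run (1,3) capped by B -> flip
Dir SW: first cell 'B' (not opp) -> no flip
Dir S: first cell 'B' (not opp) -> no flip
Dir SE: first cell 'B' (not opp) -> no flip

Answer: (1,3)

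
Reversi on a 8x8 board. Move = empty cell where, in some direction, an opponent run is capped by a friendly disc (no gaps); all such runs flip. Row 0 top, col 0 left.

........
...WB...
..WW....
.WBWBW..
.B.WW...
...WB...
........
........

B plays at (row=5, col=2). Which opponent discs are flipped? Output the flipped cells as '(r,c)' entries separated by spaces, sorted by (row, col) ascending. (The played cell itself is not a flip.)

Answer: (4,3) (5,3)

Derivation:
Dir NW: first cell 'B' (not opp) -> no flip
Dir N: first cell '.' (not opp) -> no flip
Dir NE: opp run (4,3) capped by B -> flip
Dir W: first cell '.' (not opp) -> no flip
Dir E: opp run (5,3) capped by B -> flip
Dir SW: first cell '.' (not opp) -> no flip
Dir S: first cell '.' (not opp) -> no flip
Dir SE: first cell '.' (not opp) -> no flip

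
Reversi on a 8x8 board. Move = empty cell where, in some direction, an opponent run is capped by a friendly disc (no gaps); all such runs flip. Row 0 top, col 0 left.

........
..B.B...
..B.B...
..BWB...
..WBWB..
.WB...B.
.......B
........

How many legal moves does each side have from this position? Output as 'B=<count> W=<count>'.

-- B to move --
(2,3): flips 1 -> legal
(3,1): no bracket -> illegal
(3,5): no bracket -> illegal
(4,0): no bracket -> illegal
(4,1): flips 1 -> legal
(5,0): flips 1 -> legal
(5,3): no bracket -> illegal
(5,4): flips 1 -> legal
(5,5): flips 2 -> legal
(6,0): flips 3 -> legal
(6,1): no bracket -> illegal
(6,2): no bracket -> illegal
B mobility = 6
-- W to move --
(0,1): no bracket -> illegal
(0,2): flips 3 -> legal
(0,3): no bracket -> illegal
(0,4): flips 3 -> legal
(0,5): no bracket -> illegal
(1,1): flips 1 -> legal
(1,3): no bracket -> illegal
(1,5): flips 1 -> legal
(2,1): no bracket -> illegal
(2,3): no bracket -> illegal
(2,5): no bracket -> illegal
(3,1): flips 1 -> legal
(3,5): flips 1 -> legal
(3,6): no bracket -> illegal
(4,1): no bracket -> illegal
(4,6): flips 1 -> legal
(4,7): no bracket -> illegal
(5,3): flips 2 -> legal
(5,4): no bracket -> illegal
(5,5): no bracket -> illegal
(5,7): no bracket -> illegal
(6,1): no bracket -> illegal
(6,2): flips 1 -> legal
(6,3): no bracket -> illegal
(6,5): no bracket -> illegal
(6,6): no bracket -> illegal
(7,6): no bracket -> illegal
(7,7): no bracket -> illegal
W mobility = 9

Answer: B=6 W=9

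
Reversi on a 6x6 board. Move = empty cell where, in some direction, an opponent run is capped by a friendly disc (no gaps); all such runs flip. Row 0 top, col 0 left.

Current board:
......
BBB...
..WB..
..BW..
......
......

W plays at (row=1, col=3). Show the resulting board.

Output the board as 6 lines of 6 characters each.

Answer: ......
BBBW..
..WW..
..BW..
......
......

Derivation:
Place W at (1,3); scan 8 dirs for brackets.
Dir NW: first cell '.' (not opp) -> no flip
Dir N: first cell '.' (not opp) -> no flip
Dir NE: first cell '.' (not opp) -> no flip
Dir W: opp run (1,2) (1,1) (1,0), next=edge -> no flip
Dir E: first cell '.' (not opp) -> no flip
Dir SW: first cell 'W' (not opp) -> no flip
Dir S: opp run (2,3) capped by W -> flip
Dir SE: first cell '.' (not opp) -> no flip
All flips: (2,3)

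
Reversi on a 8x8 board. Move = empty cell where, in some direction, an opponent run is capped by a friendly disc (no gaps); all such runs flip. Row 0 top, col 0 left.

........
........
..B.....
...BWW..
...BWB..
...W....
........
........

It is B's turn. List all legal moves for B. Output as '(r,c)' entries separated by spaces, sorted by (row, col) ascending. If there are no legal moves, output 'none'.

Answer: (2,3) (2,5) (3,6) (5,5) (6,3)

Derivation:
(2,3): flips 1 -> legal
(2,4): no bracket -> illegal
(2,5): flips 2 -> legal
(2,6): no bracket -> illegal
(3,6): flips 2 -> legal
(4,2): no bracket -> illegal
(4,6): no bracket -> illegal
(5,2): no bracket -> illegal
(5,4): no bracket -> illegal
(5,5): flips 1 -> legal
(6,2): no bracket -> illegal
(6,3): flips 1 -> legal
(6,4): no bracket -> illegal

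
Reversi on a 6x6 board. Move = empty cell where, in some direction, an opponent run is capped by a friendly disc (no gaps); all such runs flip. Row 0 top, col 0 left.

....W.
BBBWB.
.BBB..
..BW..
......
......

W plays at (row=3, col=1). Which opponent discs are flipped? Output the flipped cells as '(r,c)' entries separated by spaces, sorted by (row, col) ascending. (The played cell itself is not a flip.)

Answer: (2,2) (3,2)

Derivation:
Dir NW: first cell '.' (not opp) -> no flip
Dir N: opp run (2,1) (1,1), next='.' -> no flip
Dir NE: opp run (2,2) capped by W -> flip
Dir W: first cell '.' (not opp) -> no flip
Dir E: opp run (3,2) capped by W -> flip
Dir SW: first cell '.' (not opp) -> no flip
Dir S: first cell '.' (not opp) -> no flip
Dir SE: first cell '.' (not opp) -> no flip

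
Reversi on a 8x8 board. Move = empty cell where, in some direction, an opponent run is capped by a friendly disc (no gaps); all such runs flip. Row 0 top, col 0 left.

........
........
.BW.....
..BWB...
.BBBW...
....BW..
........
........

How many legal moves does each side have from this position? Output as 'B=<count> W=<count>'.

-- B to move --
(1,1): no bracket -> illegal
(1,2): flips 1 -> legal
(1,3): no bracket -> illegal
(2,3): flips 2 -> legal
(2,4): flips 1 -> legal
(3,1): no bracket -> illegal
(3,5): no bracket -> illegal
(4,5): flips 1 -> legal
(4,6): no bracket -> illegal
(5,3): no bracket -> illegal
(5,6): flips 1 -> legal
(6,4): no bracket -> illegal
(6,5): no bracket -> illegal
(6,6): no bracket -> illegal
B mobility = 5
-- W to move --
(1,0): no bracket -> illegal
(1,1): no bracket -> illegal
(1,2): no bracket -> illegal
(2,0): flips 1 -> legal
(2,3): no bracket -> illegal
(2,4): flips 1 -> legal
(2,5): no bracket -> illegal
(3,0): no bracket -> illegal
(3,1): flips 1 -> legal
(3,5): flips 1 -> legal
(4,0): flips 3 -> legal
(4,5): no bracket -> illegal
(5,0): no bracket -> illegal
(5,1): flips 1 -> legal
(5,2): flips 2 -> legal
(5,3): flips 2 -> legal
(6,3): no bracket -> illegal
(6,4): flips 1 -> legal
(6,5): no bracket -> illegal
W mobility = 9

Answer: B=5 W=9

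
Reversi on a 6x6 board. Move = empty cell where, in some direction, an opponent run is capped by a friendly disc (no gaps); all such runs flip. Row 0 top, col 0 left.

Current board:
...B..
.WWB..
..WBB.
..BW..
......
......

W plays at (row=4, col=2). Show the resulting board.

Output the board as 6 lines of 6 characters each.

Place W at (4,2); scan 8 dirs for brackets.
Dir NW: first cell '.' (not opp) -> no flip
Dir N: opp run (3,2) capped by W -> flip
Dir NE: first cell 'W' (not opp) -> no flip
Dir W: first cell '.' (not opp) -> no flip
Dir E: first cell '.' (not opp) -> no flip
Dir SW: first cell '.' (not opp) -> no flip
Dir S: first cell '.' (not opp) -> no flip
Dir SE: first cell '.' (not opp) -> no flip
All flips: (3,2)

Answer: ...B..
.WWB..
..WBB.
..WW..
..W...
......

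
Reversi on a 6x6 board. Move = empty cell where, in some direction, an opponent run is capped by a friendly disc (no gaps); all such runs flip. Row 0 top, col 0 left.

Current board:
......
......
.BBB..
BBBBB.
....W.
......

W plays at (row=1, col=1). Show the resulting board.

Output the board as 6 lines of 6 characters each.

Place W at (1,1); scan 8 dirs for brackets.
Dir NW: first cell '.' (not opp) -> no flip
Dir N: first cell '.' (not opp) -> no flip
Dir NE: first cell '.' (not opp) -> no flip
Dir W: first cell '.' (not opp) -> no flip
Dir E: first cell '.' (not opp) -> no flip
Dir SW: first cell '.' (not opp) -> no flip
Dir S: opp run (2,1) (3,1), next='.' -> no flip
Dir SE: opp run (2,2) (3,3) capped by W -> flip
All flips: (2,2) (3,3)

Answer: ......
.W....
.BWB..
BBBWB.
....W.
......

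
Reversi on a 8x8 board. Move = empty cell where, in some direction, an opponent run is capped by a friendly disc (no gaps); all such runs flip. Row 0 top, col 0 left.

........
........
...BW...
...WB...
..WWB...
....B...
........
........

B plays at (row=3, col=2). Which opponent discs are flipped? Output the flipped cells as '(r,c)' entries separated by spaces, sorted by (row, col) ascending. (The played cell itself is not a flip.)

Dir NW: first cell '.' (not opp) -> no flip
Dir N: first cell '.' (not opp) -> no flip
Dir NE: first cell 'B' (not opp) -> no flip
Dir W: first cell '.' (not opp) -> no flip
Dir E: opp run (3,3) capped by B -> flip
Dir SW: first cell '.' (not opp) -> no flip
Dir S: opp run (4,2), next='.' -> no flip
Dir SE: opp run (4,3) capped by B -> flip

Answer: (3,3) (4,3)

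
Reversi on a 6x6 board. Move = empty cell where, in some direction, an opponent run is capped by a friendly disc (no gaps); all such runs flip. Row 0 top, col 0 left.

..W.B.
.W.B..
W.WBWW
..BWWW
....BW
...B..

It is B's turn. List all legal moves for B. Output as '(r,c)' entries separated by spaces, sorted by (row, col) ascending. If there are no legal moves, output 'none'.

(0,0): flips 3 -> legal
(0,1): no bracket -> illegal
(0,3): no bracket -> illegal
(1,0): no bracket -> illegal
(1,2): flips 1 -> legal
(1,4): flips 2 -> legal
(1,5): no bracket -> illegal
(2,1): flips 1 -> legal
(3,0): no bracket -> illegal
(3,1): flips 1 -> legal
(4,2): no bracket -> illegal
(4,3): flips 1 -> legal
(5,4): no bracket -> illegal
(5,5): no bracket -> illegal

Answer: (0,0) (1,2) (1,4) (2,1) (3,1) (4,3)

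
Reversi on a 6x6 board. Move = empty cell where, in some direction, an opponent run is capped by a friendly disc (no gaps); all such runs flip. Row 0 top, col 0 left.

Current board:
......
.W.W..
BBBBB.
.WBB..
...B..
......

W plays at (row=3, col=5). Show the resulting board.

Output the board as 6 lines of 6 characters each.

Place W at (3,5); scan 8 dirs for brackets.
Dir NW: opp run (2,4) capped by W -> flip
Dir N: first cell '.' (not opp) -> no flip
Dir NE: edge -> no flip
Dir W: first cell '.' (not opp) -> no flip
Dir E: edge -> no flip
Dir SW: first cell '.' (not opp) -> no flip
Dir S: first cell '.' (not opp) -> no flip
Dir SE: edge -> no flip
All flips: (2,4)

Answer: ......
.W.W..
BBBBW.
.WBB.W
...B..
......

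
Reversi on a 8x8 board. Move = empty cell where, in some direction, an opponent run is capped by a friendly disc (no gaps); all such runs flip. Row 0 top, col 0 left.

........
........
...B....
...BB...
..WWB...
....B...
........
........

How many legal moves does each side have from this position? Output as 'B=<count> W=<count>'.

Answer: B=5 W=5

Derivation:
-- B to move --
(3,1): no bracket -> illegal
(3,2): flips 1 -> legal
(4,1): flips 2 -> legal
(5,1): flips 1 -> legal
(5,2): flips 1 -> legal
(5,3): flips 1 -> legal
B mobility = 5
-- W to move --
(1,2): no bracket -> illegal
(1,3): flips 2 -> legal
(1,4): no bracket -> illegal
(2,2): no bracket -> illegal
(2,4): flips 1 -> legal
(2,5): flips 1 -> legal
(3,2): no bracket -> illegal
(3,5): no bracket -> illegal
(4,5): flips 1 -> legal
(5,3): no bracket -> illegal
(5,5): no bracket -> illegal
(6,3): no bracket -> illegal
(6,4): no bracket -> illegal
(6,5): flips 1 -> legal
W mobility = 5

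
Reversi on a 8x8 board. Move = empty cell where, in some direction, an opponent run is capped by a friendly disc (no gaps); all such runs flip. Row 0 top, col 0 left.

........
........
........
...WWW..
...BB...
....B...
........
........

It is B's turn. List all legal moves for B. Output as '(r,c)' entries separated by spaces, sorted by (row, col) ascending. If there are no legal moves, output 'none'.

(2,2): flips 1 -> legal
(2,3): flips 1 -> legal
(2,4): flips 1 -> legal
(2,5): flips 1 -> legal
(2,6): flips 1 -> legal
(3,2): no bracket -> illegal
(3,6): no bracket -> illegal
(4,2): no bracket -> illegal
(4,5): no bracket -> illegal
(4,6): no bracket -> illegal

Answer: (2,2) (2,3) (2,4) (2,5) (2,6)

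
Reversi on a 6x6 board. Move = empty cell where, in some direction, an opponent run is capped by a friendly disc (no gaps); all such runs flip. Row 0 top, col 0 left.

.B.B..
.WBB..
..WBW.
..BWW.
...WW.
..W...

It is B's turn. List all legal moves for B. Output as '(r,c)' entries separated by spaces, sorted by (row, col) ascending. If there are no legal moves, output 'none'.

Answer: (1,0) (2,1) (2,5) (3,1) (3,5) (4,5) (5,3) (5,4)

Derivation:
(0,0): no bracket -> illegal
(0,2): no bracket -> illegal
(1,0): flips 1 -> legal
(1,4): no bracket -> illegal
(1,5): no bracket -> illegal
(2,0): no bracket -> illegal
(2,1): flips 2 -> legal
(2,5): flips 1 -> legal
(3,1): flips 1 -> legal
(3,5): flips 3 -> legal
(4,1): no bracket -> illegal
(4,2): no bracket -> illegal
(4,5): flips 1 -> legal
(5,1): no bracket -> illegal
(5,3): flips 2 -> legal
(5,4): flips 1 -> legal
(5,5): no bracket -> illegal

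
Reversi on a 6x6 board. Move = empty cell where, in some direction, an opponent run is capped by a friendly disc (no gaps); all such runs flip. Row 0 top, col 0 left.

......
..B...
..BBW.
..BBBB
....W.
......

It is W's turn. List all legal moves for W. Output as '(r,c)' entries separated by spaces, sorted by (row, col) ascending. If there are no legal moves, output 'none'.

(0,1): no bracket -> illegal
(0,2): no bracket -> illegal
(0,3): no bracket -> illegal
(1,1): flips 2 -> legal
(1,3): no bracket -> illegal
(1,4): no bracket -> illegal
(2,1): flips 2 -> legal
(2,5): no bracket -> illegal
(3,1): no bracket -> illegal
(4,1): no bracket -> illegal
(4,2): flips 1 -> legal
(4,3): no bracket -> illegal
(4,5): no bracket -> illegal

Answer: (1,1) (2,1) (4,2)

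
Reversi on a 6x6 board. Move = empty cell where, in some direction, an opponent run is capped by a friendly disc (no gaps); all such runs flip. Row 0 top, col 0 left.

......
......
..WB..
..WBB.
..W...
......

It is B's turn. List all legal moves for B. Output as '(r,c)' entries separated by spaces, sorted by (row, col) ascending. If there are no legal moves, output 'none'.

(1,1): flips 1 -> legal
(1,2): no bracket -> illegal
(1,3): no bracket -> illegal
(2,1): flips 1 -> legal
(3,1): flips 1 -> legal
(4,1): flips 1 -> legal
(4,3): no bracket -> illegal
(5,1): flips 1 -> legal
(5,2): no bracket -> illegal
(5,3): no bracket -> illegal

Answer: (1,1) (2,1) (3,1) (4,1) (5,1)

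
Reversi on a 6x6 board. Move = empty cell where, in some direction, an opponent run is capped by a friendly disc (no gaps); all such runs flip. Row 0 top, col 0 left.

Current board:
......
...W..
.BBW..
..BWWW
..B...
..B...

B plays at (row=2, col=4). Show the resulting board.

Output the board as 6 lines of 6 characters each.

Answer: ......
...W..
.BBBB.
..BBWW
..B...
..B...

Derivation:
Place B at (2,4); scan 8 dirs for brackets.
Dir NW: opp run (1,3), next='.' -> no flip
Dir N: first cell '.' (not opp) -> no flip
Dir NE: first cell '.' (not opp) -> no flip
Dir W: opp run (2,3) capped by B -> flip
Dir E: first cell '.' (not opp) -> no flip
Dir SW: opp run (3,3) capped by B -> flip
Dir S: opp run (3,4), next='.' -> no flip
Dir SE: opp run (3,5), next=edge -> no flip
All flips: (2,3) (3,3)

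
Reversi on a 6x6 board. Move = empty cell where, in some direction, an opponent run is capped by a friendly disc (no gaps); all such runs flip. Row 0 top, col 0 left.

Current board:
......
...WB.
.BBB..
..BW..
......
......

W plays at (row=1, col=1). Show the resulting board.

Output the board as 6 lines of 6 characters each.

Answer: ......
.W.WB.
.BWB..
..BW..
......
......

Derivation:
Place W at (1,1); scan 8 dirs for brackets.
Dir NW: first cell '.' (not opp) -> no flip
Dir N: first cell '.' (not opp) -> no flip
Dir NE: first cell '.' (not opp) -> no flip
Dir W: first cell '.' (not opp) -> no flip
Dir E: first cell '.' (not opp) -> no flip
Dir SW: first cell '.' (not opp) -> no flip
Dir S: opp run (2,1), next='.' -> no flip
Dir SE: opp run (2,2) capped by W -> flip
All flips: (2,2)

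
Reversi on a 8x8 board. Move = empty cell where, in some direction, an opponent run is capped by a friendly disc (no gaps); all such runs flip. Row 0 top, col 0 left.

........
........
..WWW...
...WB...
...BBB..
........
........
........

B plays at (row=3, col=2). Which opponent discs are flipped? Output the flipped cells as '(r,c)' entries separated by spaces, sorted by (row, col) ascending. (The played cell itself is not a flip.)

Answer: (3,3)

Derivation:
Dir NW: first cell '.' (not opp) -> no flip
Dir N: opp run (2,2), next='.' -> no flip
Dir NE: opp run (2,3), next='.' -> no flip
Dir W: first cell '.' (not opp) -> no flip
Dir E: opp run (3,3) capped by B -> flip
Dir SW: first cell '.' (not opp) -> no flip
Dir S: first cell '.' (not opp) -> no flip
Dir SE: first cell 'B' (not opp) -> no flip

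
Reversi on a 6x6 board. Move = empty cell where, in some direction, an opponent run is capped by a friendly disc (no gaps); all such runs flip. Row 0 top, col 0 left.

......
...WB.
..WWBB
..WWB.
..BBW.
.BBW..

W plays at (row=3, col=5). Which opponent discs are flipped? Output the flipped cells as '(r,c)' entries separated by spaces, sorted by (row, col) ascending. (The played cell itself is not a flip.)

Answer: (2,4) (3,4)

Derivation:
Dir NW: opp run (2,4) capped by W -> flip
Dir N: opp run (2,5), next='.' -> no flip
Dir NE: edge -> no flip
Dir W: opp run (3,4) capped by W -> flip
Dir E: edge -> no flip
Dir SW: first cell 'W' (not opp) -> no flip
Dir S: first cell '.' (not opp) -> no flip
Dir SE: edge -> no flip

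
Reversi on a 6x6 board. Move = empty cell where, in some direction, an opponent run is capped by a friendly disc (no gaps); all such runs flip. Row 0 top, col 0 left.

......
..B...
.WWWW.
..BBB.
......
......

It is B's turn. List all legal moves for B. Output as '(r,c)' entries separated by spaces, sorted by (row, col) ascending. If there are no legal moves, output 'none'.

Answer: (1,0) (1,1) (1,3) (1,4) (1,5) (3,0)

Derivation:
(1,0): flips 1 -> legal
(1,1): flips 1 -> legal
(1,3): flips 1 -> legal
(1,4): flips 2 -> legal
(1,5): flips 1 -> legal
(2,0): no bracket -> illegal
(2,5): no bracket -> illegal
(3,0): flips 1 -> legal
(3,1): no bracket -> illegal
(3,5): no bracket -> illegal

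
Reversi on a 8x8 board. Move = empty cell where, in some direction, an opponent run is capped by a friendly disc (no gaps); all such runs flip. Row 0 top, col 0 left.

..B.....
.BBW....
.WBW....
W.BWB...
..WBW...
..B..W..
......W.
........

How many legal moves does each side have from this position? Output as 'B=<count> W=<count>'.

Answer: B=11 W=12

Derivation:
-- B to move --
(0,3): flips 3 -> legal
(0,4): flips 1 -> legal
(1,0): flips 1 -> legal
(1,4): flips 2 -> legal
(2,0): flips 1 -> legal
(2,4): flips 2 -> legal
(3,1): flips 1 -> legal
(3,5): no bracket -> illegal
(4,0): no bracket -> illegal
(4,1): flips 1 -> legal
(4,5): flips 1 -> legal
(4,6): no bracket -> illegal
(5,1): no bracket -> illegal
(5,3): no bracket -> illegal
(5,4): flips 1 -> legal
(5,6): no bracket -> illegal
(5,7): no bracket -> illegal
(6,4): no bracket -> illegal
(6,5): no bracket -> illegal
(6,7): no bracket -> illegal
(7,5): no bracket -> illegal
(7,6): no bracket -> illegal
(7,7): flips 4 -> legal
B mobility = 11
-- W to move --
(0,0): flips 2 -> legal
(0,1): flips 2 -> legal
(0,3): flips 1 -> legal
(1,0): flips 2 -> legal
(2,0): no bracket -> illegal
(2,4): flips 1 -> legal
(2,5): no bracket -> illegal
(3,1): flips 2 -> legal
(3,5): flips 1 -> legal
(4,1): flips 1 -> legal
(4,5): flips 1 -> legal
(5,1): no bracket -> illegal
(5,3): flips 1 -> legal
(5,4): flips 2 -> legal
(6,1): no bracket -> illegal
(6,2): flips 1 -> legal
(6,3): no bracket -> illegal
W mobility = 12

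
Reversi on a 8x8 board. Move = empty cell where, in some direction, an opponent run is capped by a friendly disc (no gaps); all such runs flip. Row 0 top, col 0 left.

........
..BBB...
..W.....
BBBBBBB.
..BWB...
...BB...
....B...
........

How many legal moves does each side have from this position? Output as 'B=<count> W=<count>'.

-- B to move --
(1,1): flips 1 -> legal
(2,1): no bracket -> illegal
(2,3): no bracket -> illegal
(5,2): flips 1 -> legal
B mobility = 2
-- W to move --
(0,1): no bracket -> illegal
(0,2): flips 1 -> legal
(0,3): no bracket -> illegal
(0,4): flips 1 -> legal
(0,5): no bracket -> illegal
(1,1): no bracket -> illegal
(1,5): no bracket -> illegal
(2,0): no bracket -> illegal
(2,1): flips 1 -> legal
(2,3): flips 1 -> legal
(2,4): no bracket -> illegal
(2,5): flips 1 -> legal
(2,6): no bracket -> illegal
(2,7): no bracket -> illegal
(3,7): no bracket -> illegal
(4,0): flips 1 -> legal
(4,1): flips 1 -> legal
(4,5): flips 1 -> legal
(4,6): no bracket -> illegal
(4,7): no bracket -> illegal
(5,1): no bracket -> illegal
(5,2): flips 2 -> legal
(5,5): flips 2 -> legal
(6,2): no bracket -> illegal
(6,3): flips 1 -> legal
(6,5): flips 1 -> legal
(7,3): no bracket -> illegal
(7,4): no bracket -> illegal
(7,5): no bracket -> illegal
W mobility = 12

Answer: B=2 W=12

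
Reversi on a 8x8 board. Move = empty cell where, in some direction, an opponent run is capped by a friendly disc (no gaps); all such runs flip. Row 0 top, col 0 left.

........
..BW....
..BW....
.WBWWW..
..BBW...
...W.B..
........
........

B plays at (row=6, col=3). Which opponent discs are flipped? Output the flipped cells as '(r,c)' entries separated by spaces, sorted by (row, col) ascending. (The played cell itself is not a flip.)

Dir NW: first cell '.' (not opp) -> no flip
Dir N: opp run (5,3) capped by B -> flip
Dir NE: first cell '.' (not opp) -> no flip
Dir W: first cell '.' (not opp) -> no flip
Dir E: first cell '.' (not opp) -> no flip
Dir SW: first cell '.' (not opp) -> no flip
Dir S: first cell '.' (not opp) -> no flip
Dir SE: first cell '.' (not opp) -> no flip

Answer: (5,3)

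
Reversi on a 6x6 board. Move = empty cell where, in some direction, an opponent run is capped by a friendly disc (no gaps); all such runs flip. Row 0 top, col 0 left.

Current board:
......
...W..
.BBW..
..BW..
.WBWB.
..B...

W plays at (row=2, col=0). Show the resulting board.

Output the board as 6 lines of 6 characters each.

Place W at (2,0); scan 8 dirs for brackets.
Dir NW: edge -> no flip
Dir N: first cell '.' (not opp) -> no flip
Dir NE: first cell '.' (not opp) -> no flip
Dir W: edge -> no flip
Dir E: opp run (2,1) (2,2) capped by W -> flip
Dir SW: edge -> no flip
Dir S: first cell '.' (not opp) -> no flip
Dir SE: first cell '.' (not opp) -> no flip
All flips: (2,1) (2,2)

Answer: ......
...W..
WWWW..
..BW..
.WBWB.
..B...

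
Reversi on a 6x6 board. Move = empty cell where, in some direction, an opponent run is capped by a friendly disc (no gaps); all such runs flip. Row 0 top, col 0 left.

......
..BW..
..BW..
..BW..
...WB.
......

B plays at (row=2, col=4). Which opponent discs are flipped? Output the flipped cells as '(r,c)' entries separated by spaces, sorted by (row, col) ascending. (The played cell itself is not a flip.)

Answer: (2,3)

Derivation:
Dir NW: opp run (1,3), next='.' -> no flip
Dir N: first cell '.' (not opp) -> no flip
Dir NE: first cell '.' (not opp) -> no flip
Dir W: opp run (2,3) capped by B -> flip
Dir E: first cell '.' (not opp) -> no flip
Dir SW: opp run (3,3), next='.' -> no flip
Dir S: first cell '.' (not opp) -> no flip
Dir SE: first cell '.' (not opp) -> no flip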